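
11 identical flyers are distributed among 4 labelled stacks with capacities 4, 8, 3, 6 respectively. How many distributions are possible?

126

Without the upper bounds there are C(14,3) = 364 ways to split 11 among 4 stacks.
Subtract solutions that violate a single cap (substitute x_i' = x_i − (cap_i+1)): x_1 ≥ 5 gives C(9,3) = 84; x_2 ≥ 9 gives C(5,3) = 10; x_3 ≥ 4 gives C(10,3) = 120; x_4 ≥ 7 gives C(7,3) = 35. Together 249.
Add back pairs where two caps are both exceeded: 0 + 10 + 0 + 0 + 0 + 1 = 11.
By inclusion–exclusion the count is 364 − 249 + 11 = 126.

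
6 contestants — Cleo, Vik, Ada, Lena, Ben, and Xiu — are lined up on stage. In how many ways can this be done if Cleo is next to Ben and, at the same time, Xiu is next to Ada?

96

Treat {Cleo,Ben} as one block (2 orders) and {Xiu,Ada} as another (2 orders).
That leaves 4 units to arrange: 2 × 2 × 4! = 4 × 24 = 96.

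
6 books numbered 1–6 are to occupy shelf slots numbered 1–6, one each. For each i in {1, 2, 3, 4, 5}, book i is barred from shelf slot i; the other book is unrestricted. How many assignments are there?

Let Aᵢ (for 1 ≤ i ≤ 5) be the placements that put book i in its forbidden shelf slot. Any j of these fix j positions, leaving (6−j)! ways to fill the rest, and there are C(5,j) ways to pick which j.
By inclusion–exclusion, the number of valid placements is Σ_{j=0}^{5} (−1)^j C(5,j)·(6−j)!.
Computing: 720 − 600 + 240 − 60 + 10 − 1 = 309.

309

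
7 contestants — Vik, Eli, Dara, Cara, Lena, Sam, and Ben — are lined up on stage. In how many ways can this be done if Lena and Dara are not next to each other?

Of the 7! = 5040 arrangements, those with Lena and Dara adjacent number 2 × 6! = 1440 (treat the pair as a block with 2 internal orders).
Complementary counting: 5040 − 1440 = 3600.

3600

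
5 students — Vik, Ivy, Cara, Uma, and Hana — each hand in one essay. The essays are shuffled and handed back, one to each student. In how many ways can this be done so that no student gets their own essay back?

44

Let Aᵢ be the assignments in which student i gets their own essay. We want the size of the complement of A₁∪…∪A_5.
By inclusion–exclusion this is Σ_{j=0}^{5} (−1)^j C(5,j)·(5−j)!.
Computing: 120 − 120 + 60 − 20 + 5 − 1 = 44.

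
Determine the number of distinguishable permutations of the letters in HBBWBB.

30

The 6 letters of HBBWBB have repeats: B appearing 4 times.
So there are 6! / (4!) = 30 distinguishable arrangements.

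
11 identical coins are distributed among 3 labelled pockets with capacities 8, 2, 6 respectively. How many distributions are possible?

Without the upper bounds there are C(13,2) = 78 ways to split 11 among 3 pockets.
Subtract solutions that violate a single cap (substitute x_i' = x_i − (cap_i+1)): x_1 ≥ 9 gives C(4,2) = 6; x_2 ≥ 3 gives C(10,2) = 45; x_3 ≥ 7 gives C(6,2) = 15. Together 66.
Add back pairs where two caps are both exceeded: 0 + 0 + 3 = 3.
By inclusion–exclusion the count is 78 − 66 + 3 = 15.

15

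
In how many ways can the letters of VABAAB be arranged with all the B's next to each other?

Treat the 2 copies of B as a single block. The multiset to arrange is then {BB, A, A, A, V}, 5 items in all.
That gives (5)!/(3!) = 20 arrangements.

20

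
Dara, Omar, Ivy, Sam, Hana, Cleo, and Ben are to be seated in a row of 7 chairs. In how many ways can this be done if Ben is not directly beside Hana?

3600

Of the 7! = 5040 arrangements, those with Ben and Hana adjacent number 2 × 6! = 1440 (treat the pair as a block with 2 internal orders).
So 5040 − 1440 = 3600 arrangements keep them apart.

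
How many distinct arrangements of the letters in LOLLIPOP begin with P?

With the first slot taken by P, it remains to arrange the other 7 letters (LOLLIOP).
Those 7 letters have L appearing 3 times and O appearing twice, giving (7)!/(3!·2!) = 420.

420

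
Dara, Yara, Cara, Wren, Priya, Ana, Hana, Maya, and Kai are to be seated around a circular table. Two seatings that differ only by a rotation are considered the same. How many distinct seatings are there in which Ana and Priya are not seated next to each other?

Without the restriction there are (8)! = 40320 seatings.
Those with Ana next to Priya: fuse the pair into one unit and seat 8 units around a circle — 2·(7)! = 10080.
Subtracting, 40320 − 10080 = 30240.

30240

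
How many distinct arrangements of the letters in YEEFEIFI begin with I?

420

With the first slot taken by I, it remains to arrange the other 7 letters (YEEFEFI).
Those 7 letters have E appearing 3 times and F appearing twice, giving (7)!/(3!·2!) = 420.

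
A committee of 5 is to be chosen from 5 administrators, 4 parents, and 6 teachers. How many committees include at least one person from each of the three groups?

With no constraint there are C(15,5) = 3003 possible selections.
Selections missing a whole group: no administrators → C(10,5) = 252; no parents → C(11,5) = 462; no teachers → C(9,5) = 126.
Add back selections omitting two groups (i.e. drawn from a single group): C(5,5) + C(4,5) + C(6,5) = 7.
By inclusion–exclusion: 3003 − 840 + 7 = 2170.

2170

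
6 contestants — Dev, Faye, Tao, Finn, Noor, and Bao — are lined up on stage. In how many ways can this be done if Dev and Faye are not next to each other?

There are 6! = 720 arrangements in all. If Dev and Faye are adjacent, merging them into one block gives 2·(5)! = 240 arrangements.
Complementary counting: 720 − 240 = 480.

480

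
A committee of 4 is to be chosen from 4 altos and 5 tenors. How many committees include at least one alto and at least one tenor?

120

Unrestricted: C(9,4) = 126 ways to pick any 4 of the 9.
Subtract selections that omit an entire group: no altos → C(5,4) = 5; no tenors → C(4,4) = 1.
Both groups omitted at once is impossible, so 126 − 6 = 120.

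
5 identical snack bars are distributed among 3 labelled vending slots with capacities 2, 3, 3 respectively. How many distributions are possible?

By stars and bars, unrestricted non-negative solutions to x_1+…+x_3 = 5 number C(5+2,2) = 21.
Subtract solutions that violate a single cap (substitute x_i' = x_i − (cap_i+1)): x_1 ≥ 3 gives C(4,2) = 6; x_2 ≥ 4 gives C(3,2) = 3; x_3 ≥ 4 gives C(3,2) = 3. Together 12.
No two caps can be exceeded simultaneously, so the pair terms are all 0.
By inclusion–exclusion the count is 21 − 12 + 0 = 9.

9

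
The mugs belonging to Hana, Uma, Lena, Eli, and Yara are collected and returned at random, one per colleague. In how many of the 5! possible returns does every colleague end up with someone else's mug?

44

Count assignments avoiding every fixed point. For any j of the 5 colleagues fixed to their own mug, the other 5−j can be arranged in (5−j)! ways.
By inclusion–exclusion this is Σ_{j=0}^{5} (−1)^j C(5,j)·(5−j)!.
Computing: 120 − 120 + 60 − 20 + 5 − 1 = 44.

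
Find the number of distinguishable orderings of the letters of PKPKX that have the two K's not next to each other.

18

Total arrangements of PKPKX: 5!/(2!·2!) = 30.
Arrangements with the K's together: treat KK as one letter, giving (4)!/(2!) = 12.
Subtracting, 30 − 12 = 18 arrangements keep the K's apart.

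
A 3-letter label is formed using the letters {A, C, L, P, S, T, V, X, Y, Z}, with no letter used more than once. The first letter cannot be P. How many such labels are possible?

The first letter has 10−1 = 9 choices (anything except P).
The remaining 2 letters are filled from the other 9 symbols without repetition: 9 × 8 = 72.
Total: 9 × 72 = 648.

648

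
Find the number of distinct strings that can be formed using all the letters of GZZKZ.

20

GZZKZ has 5 letters with Z appearing 3 times.
Dividing 5! = 120 by 3! = 6 for the repeated letters gives 20.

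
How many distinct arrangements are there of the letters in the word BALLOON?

Letter multiplicities in BALLOON: A×1, B×1, L×2, N×1, O×2.
So there are 7! / (2!·2!) = 1260 distinguishable arrangements.

1260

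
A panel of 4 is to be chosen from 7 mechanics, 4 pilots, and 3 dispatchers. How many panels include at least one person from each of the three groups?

With no constraint there are C(14,4) = 1001 possible selections.
Subtract selections that omit an entire group: no mechanics → C(7,4) = 35; no pilots → C(10,4) = 210; no dispatchers → C(11,4) = 330.
Add back selections omitting two groups (i.e. drawn from a single group): C(7,4) + C(4,4) + C(3,4) = 36.
By inclusion–exclusion: 1001 − 575 + 36 = 462.

462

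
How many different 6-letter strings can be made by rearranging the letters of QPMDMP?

The 6 letters of QPMDMP have repeats: M appearing twice and P appearing twice.
Dividing 6! = 720 by 2!·2! = 4 for the repeated letters gives 180.

180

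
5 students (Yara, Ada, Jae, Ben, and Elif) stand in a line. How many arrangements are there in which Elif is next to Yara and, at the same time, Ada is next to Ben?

Treat {Elif,Yara} as one block (2 orders) and {Ada,Ben} as another (2 orders).
That leaves 3 units to arrange: 2 × 2 × 3! = 4 × 6 = 24.

24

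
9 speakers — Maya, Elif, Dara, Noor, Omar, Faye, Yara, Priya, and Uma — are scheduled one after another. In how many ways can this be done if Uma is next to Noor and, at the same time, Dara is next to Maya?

Treat {Uma,Noor} as one block (2 orders) and {Dara,Maya} as another (2 orders).
That leaves 7 units to arrange: 2 × 2 × 7! = 4 × 5040 = 20160.

20160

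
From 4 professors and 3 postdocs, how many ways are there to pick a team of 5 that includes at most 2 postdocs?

Split by how many postdocs are chosen (0 through 2).
Sum: C(3,0)·C(4,5) + C(3,1)·C(4,4) + C(3,2)·C(4,3) = 0 + 3 + 12 = 15.

15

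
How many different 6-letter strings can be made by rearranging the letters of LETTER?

180

The 6 letters of LETTER have repeats: E appearing twice and T appearing twice.
The number of distinct arrangements is 6!/(2!·2!) = 720/4 = 180.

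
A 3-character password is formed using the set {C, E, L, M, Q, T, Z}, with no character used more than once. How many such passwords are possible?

210

Choose and order 3 of the 7 symbols: the first character has 7 options, the next 6, then 5.
7 × 6 × 5 = 210.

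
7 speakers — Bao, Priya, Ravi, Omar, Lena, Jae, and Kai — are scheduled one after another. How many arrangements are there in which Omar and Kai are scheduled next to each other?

1440

Glue Omar and Kai into one block (2 internal orders), leaving 6 units to arrange in a row.
That gives 2 × 6! = 2 × 720 = 1440.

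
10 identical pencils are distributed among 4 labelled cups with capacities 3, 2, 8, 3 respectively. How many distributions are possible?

Without the upper bounds there are C(13,3) = 286 ways to split 10 among 4 cups.
Subtract solutions that violate a single cap (substitute x_i' = x_i − (cap_i+1)): x_1 ≥ 4 gives C(9,3) = 84; x_2 ≥ 3 gives C(10,3) = 120; x_3 ≥ 9 gives C(4,3) = 4; x_4 ≥ 4 gives C(9,3) = 84. Together 292.
Add back pairs where two caps are both exceeded: 20 + 0 + 10 + 0 + 20 + 0 = 50.
By inclusion–exclusion the count is 286 − 292 + 50 = 44.

44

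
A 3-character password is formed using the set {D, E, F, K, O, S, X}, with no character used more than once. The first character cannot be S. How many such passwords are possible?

180

The first character has 7−1 = 6 choices (anything except S).
The remaining 2 characters are filled from the other 6 symbols without repetition: 6 × 5 = 30.
Total: 6 × 30 = 180.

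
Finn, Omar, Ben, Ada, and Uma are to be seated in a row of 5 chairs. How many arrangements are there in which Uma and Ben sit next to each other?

48

Glue Uma and Ben into one block (2 internal orders), leaving 4 units to arrange in a row.
That gives 2 × 4! = 2 × 24 = 48.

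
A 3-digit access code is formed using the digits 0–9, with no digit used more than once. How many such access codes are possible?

720

With no repetition, fill the 3 digits in order: 10 choices, then 9, down to 8.
That product is 10 × 9 × 8 = 720.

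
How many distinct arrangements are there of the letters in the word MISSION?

The 7 letters of MISSION have repeats: I appearing twice and S appearing twice.
So there are 7! / (2!·2!) = 1260 distinguishable arrangements.

1260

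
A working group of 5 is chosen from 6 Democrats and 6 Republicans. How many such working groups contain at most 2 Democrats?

Split by how many Democrats are chosen (0 through 2).
Sum: C(6,0)·C(6,5) + C(6,1)·C(6,4) + C(6,2)·C(6,3) = 6 + 90 + 300 = 396.

396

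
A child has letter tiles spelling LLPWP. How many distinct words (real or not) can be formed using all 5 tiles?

30

LLPWP has 5 letters with L appearing twice and P appearing twice.
The number of distinct arrangements is 5!/(2!·2!) = 120/4 = 30.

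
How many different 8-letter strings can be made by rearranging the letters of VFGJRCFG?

Letter multiplicities in VFGJRCFG: C×1, F×2, G×2, J×1, R×1, V×1.
Dividing 8! = 40320 by 2!·2! = 4 for the repeated letters gives 10080.

10080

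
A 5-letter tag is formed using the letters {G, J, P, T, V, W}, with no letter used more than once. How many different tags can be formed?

720

Choose and order 5 of the 6 symbols: the first letter has 6 options, the next 5, and so on down to 2.
6 × 5 × 4 × 3 × 2 = 720.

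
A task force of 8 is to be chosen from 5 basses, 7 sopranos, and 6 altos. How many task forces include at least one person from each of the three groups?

41811

With no constraint there are C(18,8) = 43758 possible selections.
Subtract selections that omit an entire group: no basses → C(13,8) = 1287; no sopranos → C(11,8) = 165; no altos → C(12,8) = 495.
Add back selections omitting two groups (i.e. drawn from a single group): C(5,8) + C(7,8) + C(6,8) = 0.
By inclusion–exclusion: 43758 − 1947 + 0 = 41811.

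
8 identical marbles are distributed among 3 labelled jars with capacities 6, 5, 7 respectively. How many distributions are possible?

Without the upper bounds there are C(10,2) = 45 ways to split 8 among 3 jars.
Subtract solutions that violate a single cap (substitute x_i' = x_i − (cap_i+1)): x_1 ≥ 7 gives C(3,2) = 3; x_2 ≥ 6 gives C(4,2) = 6; x_3 ≥ 8 gives C(2,2) = 1. Together 10.
No two caps can be exceeded simultaneously, so the pair terms are all 0.
By inclusion–exclusion the count is 45 − 10 + 0 = 35.

35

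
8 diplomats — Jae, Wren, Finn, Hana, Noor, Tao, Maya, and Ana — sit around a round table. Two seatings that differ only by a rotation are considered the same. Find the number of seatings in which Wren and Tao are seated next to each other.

Glue Wren and Tao into a block (2 internal orders). Seating 7 units around a circle gives (6)! arrangements.
So 2 × (6)! = 2 × 720 = 1440.

1440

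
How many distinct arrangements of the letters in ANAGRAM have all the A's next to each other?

Treat the 3 copies of A as a single block. The multiset to arrange is then {AAA, G, M, N, R}, 5 items in all.
All 5 items are distinct, so there are (5)! = 120 arrangements.

120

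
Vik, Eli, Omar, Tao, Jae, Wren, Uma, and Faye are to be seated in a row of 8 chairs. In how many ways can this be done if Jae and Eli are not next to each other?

Of the 8! = 40320 arrangements, those with Jae and Eli adjacent number 2 × 7! = 10080 (treat the pair as a block with 2 internal orders).
So 40320 − 10080 = 30240 arrangements keep them apart.

30240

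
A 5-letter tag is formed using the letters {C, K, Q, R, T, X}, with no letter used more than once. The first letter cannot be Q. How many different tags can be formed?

The first letter has 6−1 = 5 choices (anything except Q).
The remaining 4 letters are filled from the other 5 symbols without repetition: 5 × 4 × 3 × 2 = 120.
Total: 5 × 120 = 600.

600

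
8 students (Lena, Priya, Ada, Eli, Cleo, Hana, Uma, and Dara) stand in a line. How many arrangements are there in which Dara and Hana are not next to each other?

30240

There are 8! = 40320 arrangements in all. If Dara and Hana are adjacent, merging them into one block gives 2·(7)! = 10080 arrangements.
Complementary counting: 40320 − 10080 = 30240.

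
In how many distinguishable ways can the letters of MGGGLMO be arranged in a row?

420

The 7 letters of MGGGLMO have repeats: G appearing 3 times and M appearing twice.
The number of distinct arrangements is 7!/(3!·2!) = 5040/12 = 420.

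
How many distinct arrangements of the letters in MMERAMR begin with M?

Fix M in the first position and arrange the remaining 6 letters.
Those 6 letters have M appearing twice and R appearing twice, giving (6)!/(2!·2!) = 180.

180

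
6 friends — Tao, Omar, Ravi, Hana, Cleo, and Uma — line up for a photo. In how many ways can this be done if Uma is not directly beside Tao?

Of the 6! = 720 arrangements, those with Uma and Tao adjacent number 2 × 5! = 240 (treat the pair as a block with 2 internal orders).
Complementary counting: 720 − 240 = 480.

480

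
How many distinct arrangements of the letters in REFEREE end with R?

30

With the last slot taken by R, it remains to arrange the other 6 letters (EFEREE).
Those 6 letters have E appearing 4 times, giving (6)!/(4!) = 30.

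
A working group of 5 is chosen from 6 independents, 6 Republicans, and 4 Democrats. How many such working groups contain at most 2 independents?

3312

Split by how many independents are chosen (0 through 2).
Sum: C(6,0)·C(10,5) + C(6,1)·C(10,4) + C(6,2)·C(10,3) = 252 + 1260 + 1800 = 3312.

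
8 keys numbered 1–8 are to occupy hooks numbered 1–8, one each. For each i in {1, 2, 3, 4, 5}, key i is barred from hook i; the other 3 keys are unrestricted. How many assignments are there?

Let Aᵢ (for 1 ≤ i ≤ 5) be the placements that put key i in its forbidden hook. Any j of these fix j positions, leaving (8−j)! ways to fill the rest, and there are C(5,j) ways to pick which j.
By inclusion–exclusion, the number of valid placements is Σ_{j=0}^{5} (−1)^j C(5,j)·(8−j)!.
Computing: 40320 − 25200 + 7200 − 1200 + 120 − 6 = 21234.

21234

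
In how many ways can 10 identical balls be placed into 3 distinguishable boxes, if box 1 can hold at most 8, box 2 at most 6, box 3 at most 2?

By stars and bars, unrestricted non-negative solutions to x_1+…+x_3 = 10 number C(10+2,2) = 66.
Subtract solutions that violate a single cap (substitute x_i' = x_i − (cap_i+1)): x_1 ≥ 9 gives C(3,2) = 3; x_2 ≥ 7 gives C(5,2) = 10; x_3 ≥ 3 gives C(9,2) = 36. Together 49.
Add back pairs where two caps are both exceeded: 0 + 0 + 1 = 1.
By inclusion–exclusion the count is 66 − 49 + 1 = 18.

18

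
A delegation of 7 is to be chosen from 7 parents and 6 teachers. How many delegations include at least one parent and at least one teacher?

1715

Total 7-person selections from all 13: C(13,7) = 1716.
Selections missing a whole group: no parents → C(6,7) = 0; no teachers → C(7,7) = 1.
Both groups omitted at once is impossible, so 1716 − 1 = 1715.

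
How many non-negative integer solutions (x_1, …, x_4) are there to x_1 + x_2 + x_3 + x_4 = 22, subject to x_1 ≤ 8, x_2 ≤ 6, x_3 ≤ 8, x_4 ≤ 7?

119

By stars and bars, unrestricted non-negative solutions to x_1+…+x_4 = 22 number C(22+3,3) = 2300.
Subtract solutions that violate a single cap (substitute x_i' = x_i − (cap_i+1)): x_1 ≥ 9 gives C(16,3) = 560; x_2 ≥ 7 gives C(18,3) = 816; x_3 ≥ 9 gives C(16,3) = 560; x_4 ≥ 8 gives C(17,3) = 680. Together 2616.
Add back pairs where two caps are both exceeded: 84 + 35 + 56 + 84 + 120 + 56 = 435.
By inclusion–exclusion the count is 2300 − 2616 + 435 = 119.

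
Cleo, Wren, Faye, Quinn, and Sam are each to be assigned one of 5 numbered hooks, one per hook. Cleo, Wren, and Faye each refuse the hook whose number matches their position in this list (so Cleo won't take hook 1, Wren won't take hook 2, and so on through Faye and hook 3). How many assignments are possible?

64

Let Aᵢ (for i ∈ {1, 2, 3}) be the placements that put person i in their forbidden hook. Any j of these fix j positions, leaving (5−j)! ways to fill the rest, and there are C(3,j) ways to pick which j.
By inclusion–exclusion, the number of valid placements is Σ_{j=0}^{3} (−1)^j C(3,j)·(5−j)!.
Computing: 120 − 72 + 18 − 2 = 64.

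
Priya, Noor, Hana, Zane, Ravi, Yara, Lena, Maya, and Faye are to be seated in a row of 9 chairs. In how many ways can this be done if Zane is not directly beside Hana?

282240

Of the 9! = 362880 arrangements, those with Zane and Hana adjacent number 2 × 8! = 80640 (treat the pair as a block with 2 internal orders).
So 362880 − 80640 = 282240 arrangements keep them apart.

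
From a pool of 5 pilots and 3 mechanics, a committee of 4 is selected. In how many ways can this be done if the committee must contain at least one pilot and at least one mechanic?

Total 4-person selections from all 8: C(8,4) = 70.
Subtract selections that omit an entire group: no pilots → C(3,4) = 0; no mechanics → C(5,4) = 5.
Both groups omitted at once is impossible, so 70 − 5 = 65.

65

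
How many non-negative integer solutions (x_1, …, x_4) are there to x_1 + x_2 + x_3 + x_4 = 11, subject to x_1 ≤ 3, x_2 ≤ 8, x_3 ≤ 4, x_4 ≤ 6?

Without the upper bounds there are C(14,3) = 364 ways to split 11 among 4 variables.
Subtract solutions that violate a single cap (substitute x_i' = x_i − (cap_i+1)): x_1 ≥ 4 gives C(10,3) = 120; x_2 ≥ 9 gives C(5,3) = 10; x_3 ≥ 5 gives C(9,3) = 84; x_4 ≥ 7 gives C(7,3) = 35. Together 249.
Add back pairs where two caps are both exceeded: 0 + 10 + 1 + 0 + 0 + 0 = 11.
By inclusion–exclusion the count is 364 − 249 + 11 = 126.

126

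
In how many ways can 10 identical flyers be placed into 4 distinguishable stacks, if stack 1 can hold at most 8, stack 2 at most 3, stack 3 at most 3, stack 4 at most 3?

By stars and bars, unrestricted non-negative solutions to x_1+…+x_4 = 10 number C(10+3,3) = 286.
Subtract solutions that violate a single cap (substitute x_i' = x_i − (cap_i+1)): x_1 ≥ 9 gives C(4,3) = 4; x_2 ≥ 4 gives C(9,3) = 84; x_3 ≥ 4 gives C(9,3) = 84; x_4 ≥ 4 gives C(9,3) = 84. Together 256.
Add back pairs where two caps are both exceeded: 0 + 0 + 0 + 10 + 10 + 10 = 30.
By inclusion–exclusion the count is 286 − 256 + 30 = 60.

60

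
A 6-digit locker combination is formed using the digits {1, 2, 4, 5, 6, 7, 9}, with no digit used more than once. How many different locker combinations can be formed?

This is a permutation of 6 out of 7: P(7,6) = 7!/1!.
That product is 7 × 6 × 5 × 4 × 3 × 2 = 5040.

5040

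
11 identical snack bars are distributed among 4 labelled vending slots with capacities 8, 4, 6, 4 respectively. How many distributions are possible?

155

Ignoring the caps, the number of non-negative solutions to x_1+…+x_4 = 11 is C(14,3) = 364.
Subtract solutions that violate a single cap (substitute x_i' = x_i − (cap_i+1)): x_1 ≥ 9 gives C(5,3) = 10; x_2 ≥ 5 gives C(9,3) = 84; x_3 ≥ 7 gives C(7,3) = 35; x_4 ≥ 5 gives C(9,3) = 84. Together 213.
Add back pairs where two caps are both exceeded: 0 + 0 + 0 + 0 + 4 + 0 = 4.
By inclusion–exclusion the count is 364 − 213 + 4 = 155.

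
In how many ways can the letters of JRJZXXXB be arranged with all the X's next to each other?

Treat the 3 copies of X as a single block. The multiset to arrange is then {XXX, B, J, J, R, Z}, 6 items in all.
That gives (6)!/(2!) = 360 arrangements.

360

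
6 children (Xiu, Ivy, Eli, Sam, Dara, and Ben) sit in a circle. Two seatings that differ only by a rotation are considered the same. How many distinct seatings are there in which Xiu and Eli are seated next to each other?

48

Treat {Xiu, Eli} as one unit (2 internal orders) and seat the resulting 5 units around the table: (4)! circular arrangements.
So 2 × (4)! = 2 × 24 = 48.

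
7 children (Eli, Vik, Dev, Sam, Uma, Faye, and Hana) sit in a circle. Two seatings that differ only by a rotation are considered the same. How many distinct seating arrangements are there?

Around a circle, 7 distinct people have 7!/7 = (6)! = 720 rotationally distinct seatings.

720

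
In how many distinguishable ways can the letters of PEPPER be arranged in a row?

60

The 6 letters of PEPPER have repeats: E appearing twice and P appearing 3 times.
The number of distinct arrangements is 6!/(3!·2!) = 720/12 = 60.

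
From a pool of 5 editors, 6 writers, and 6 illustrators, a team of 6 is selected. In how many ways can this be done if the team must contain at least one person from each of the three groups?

Unrestricted: C(17,6) = 12376 ways to pick any 6 of the 17.
Selections missing a whole group: no editors → C(12,6) = 924; no writers → C(11,6) = 462; no illustrators → C(11,6) = 462.
Add back selections omitting two groups (i.e. drawn from a single group): C(5,6) + C(6,6) + C(6,6) = 2.
By inclusion–exclusion: 12376 − 1848 + 2 = 10530.

10530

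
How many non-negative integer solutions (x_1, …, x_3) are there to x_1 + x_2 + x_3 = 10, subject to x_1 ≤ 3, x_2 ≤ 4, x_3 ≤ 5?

6

Ignoring the caps, the number of non-negative solutions to x_1+…+x_3 = 10 is C(12,2) = 66.
Subtract solutions that violate a single cap (substitute x_i' = x_i − (cap_i+1)): x_1 ≥ 4 gives C(8,2) = 28; x_2 ≥ 5 gives C(7,2) = 21; x_3 ≥ 6 gives C(6,2) = 15. Together 64.
Add back pairs where two caps are both exceeded: 3 + 1 + 0 = 4.
By inclusion–exclusion the count is 66 − 64 + 4 = 6.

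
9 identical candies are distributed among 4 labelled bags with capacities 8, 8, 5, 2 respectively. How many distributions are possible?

115

By stars and bars, unrestricted non-negative solutions to x_1+…+x_4 = 9 number C(9+3,3) = 220.
Subtract solutions that violate a single cap (substitute x_i' = x_i − (cap_i+1)): x_1 ≥ 9 gives C(3,3) = 1; x_2 ≥ 9 gives C(3,3) = 1; x_3 ≥ 6 gives C(6,3) = 20; x_4 ≥ 3 gives C(9,3) = 84. Together 106.
Add back pairs where two caps are both exceeded: 0 + 0 + 0 + 0 + 0 + 1 = 1.
By inclusion–exclusion the count is 220 − 106 + 1 = 115.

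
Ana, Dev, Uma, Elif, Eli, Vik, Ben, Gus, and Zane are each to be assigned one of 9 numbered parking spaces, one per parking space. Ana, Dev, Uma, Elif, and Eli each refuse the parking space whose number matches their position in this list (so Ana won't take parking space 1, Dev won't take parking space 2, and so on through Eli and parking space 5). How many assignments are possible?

205056

Let Aᵢ (for 1 ≤ i ≤ 5) be the placements that put person i in their forbidden parking space. Any j of these fix j positions, leaving (9−j)! ways to fill the rest, and there are C(5,j) ways to pick which j.
By inclusion–exclusion, the number of valid placements is Σ_{j=0}^{5} (−1)^j C(5,j)·(9−j)!.
Computing: 362880 − 201600 + 50400 − 7200 + 600 − 24 = 205056.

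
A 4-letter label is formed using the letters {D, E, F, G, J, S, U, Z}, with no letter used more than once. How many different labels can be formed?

This is a permutation of 4 out of 8: P(8,4) = 8!/4!.
That product is 8 × 7 × 6 × 5 = 1680.

1680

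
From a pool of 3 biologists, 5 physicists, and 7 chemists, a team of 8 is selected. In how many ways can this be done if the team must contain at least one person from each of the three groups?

Total 8-person selections from all 15: C(15,8) = 6435.
Selections missing a whole group: no biologists → C(12,8) = 495; no physicists → C(10,8) = 45; no chemists → C(8,8) = 1.
Add back selections omitting two groups (i.e. drawn from a single group): C(3,8) + C(5,8) + C(7,8) = 0.
By inclusion–exclusion: 6435 − 541 + 0 = 5894.

5894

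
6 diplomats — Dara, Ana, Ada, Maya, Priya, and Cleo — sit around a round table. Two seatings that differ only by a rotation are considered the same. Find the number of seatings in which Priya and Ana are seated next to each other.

Glue Priya and Ana into a block (2 internal orders). Seating 5 units around a circle gives (4)! arrangements.
So 2 × (4)! = 2 × 24 = 48.

48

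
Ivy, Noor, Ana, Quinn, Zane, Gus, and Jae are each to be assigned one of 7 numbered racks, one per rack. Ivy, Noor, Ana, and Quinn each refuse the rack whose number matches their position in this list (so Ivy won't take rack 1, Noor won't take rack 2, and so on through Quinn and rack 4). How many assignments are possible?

Let Aᵢ (for 1 ≤ i ≤ 4) be the placements that put person i in their forbidden rack. Any j of these fix j positions, leaving (7−j)! ways to fill the rest, and there are C(4,j) ways to pick which j.
By inclusion–exclusion, the number of valid placements is Σ_{j=0}^{4} (−1)^j C(4,j)·(7−j)!.
Computing: 5040 − 2880 + 720 − 96 + 6 = 2790.

2790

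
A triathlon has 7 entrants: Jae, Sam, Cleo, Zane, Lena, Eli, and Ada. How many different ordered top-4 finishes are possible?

This is an ordered selection of 4 from 7: P(7,4).
That gives 7 × 6 × 5 × 4 = 840.

840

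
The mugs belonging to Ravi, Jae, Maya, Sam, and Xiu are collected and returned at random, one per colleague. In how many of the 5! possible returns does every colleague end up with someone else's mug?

Let Aᵢ be the assignments in which colleague i gets their own mug. We want the size of the complement of A₁∪…∪A_5.
By inclusion–exclusion this is Σ_{j=0}^{5} (−1)^j C(5,j)·(5−j)!.
Computing: 120 − 120 + 60 − 20 + 5 − 1 = 44.

44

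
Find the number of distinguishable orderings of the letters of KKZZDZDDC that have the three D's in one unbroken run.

Treat the 3 copies of D as a single block. The multiset to arrange is then {DDD, C, K, K, Z, Z, Z}, 7 items in all.
That gives (7)!/(3!·2!) = 420 arrangements.

420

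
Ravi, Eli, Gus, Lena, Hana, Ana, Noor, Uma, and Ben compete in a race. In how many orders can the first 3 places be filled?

504

This is an ordered selection of 3 from 9: P(9,3).
That gives 9 × 8 × 7 = 504.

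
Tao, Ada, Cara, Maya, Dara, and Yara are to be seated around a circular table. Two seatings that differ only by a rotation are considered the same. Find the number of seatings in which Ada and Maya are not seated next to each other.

All circular seatings of 6 people number (5)! = 120.
Seatings with Ada beside Maya: treat them as a block with 2 internal orders, giving 2 × (4)! = 48.
Subtracting, 120 − 48 = 72.

72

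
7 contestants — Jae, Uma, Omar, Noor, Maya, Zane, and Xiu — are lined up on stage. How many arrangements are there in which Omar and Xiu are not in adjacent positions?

Of the 7! = 5040 arrangements, those with Omar and Xiu adjacent number 2 × 6! = 1440 (treat the pair as a block with 2 internal orders).
So 5040 − 1440 = 3600 arrangements keep them apart.

3600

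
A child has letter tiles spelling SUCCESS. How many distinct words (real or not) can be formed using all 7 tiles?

SUCCESS has 7 letters with C appearing twice and S appearing 3 times.
The number of distinct arrangements is 7!/(3!·2!) = 5040/12 = 420.

420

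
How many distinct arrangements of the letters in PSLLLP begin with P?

20

Fix P in the first position and arrange the remaining 5 letters.
Those 5 letters have L appearing 3 times, giving (5)!/(3!) = 20.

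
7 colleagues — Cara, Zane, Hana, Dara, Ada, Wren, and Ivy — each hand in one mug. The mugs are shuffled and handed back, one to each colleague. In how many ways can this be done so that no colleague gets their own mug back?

This is the derangement count D_7: permutations of 7 items with no fixed point.
By inclusion–exclusion this is Σ_{j=0}^{7} (−1)^j C(7,j)·(7−j)!.
Computing: 5040 − 5040 + 2520 − 840 + 210 − 42 + 7 − 1 = 1854.

1854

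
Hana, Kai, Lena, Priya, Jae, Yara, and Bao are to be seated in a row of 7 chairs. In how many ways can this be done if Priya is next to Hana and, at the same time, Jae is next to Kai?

Treat {Priya,Hana} as one block (2 orders) and {Jae,Kai} as another (2 orders).
That leaves 5 units to arrange: 2 × 2 × 5! = 4 × 120 = 480.

480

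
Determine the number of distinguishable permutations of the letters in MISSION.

MISSION has 7 letters with I appearing twice and S appearing twice.
So there are 7! / (2!·2!) = 1260 distinguishable arrangements.

1260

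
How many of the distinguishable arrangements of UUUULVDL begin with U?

420

With the first slot taken by U, it remains to arrange the other 7 letters (UUULVDL).
Those 7 letters have L appearing twice and U appearing 3 times, giving (7)!/(3!·2!) = 420.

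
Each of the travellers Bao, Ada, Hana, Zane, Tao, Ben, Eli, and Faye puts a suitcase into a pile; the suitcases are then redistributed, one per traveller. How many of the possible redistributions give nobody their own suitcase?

Let Aᵢ be the assignments in which traveller i gets their own suitcase. We want the size of the complement of A₁∪…∪A_8.
By inclusion–exclusion this is Σ_{j=0}^{8} (−1)^j C(8,j)·(8−j)!.
Computing: 40320 − 40320 + 20160 − 6720 + 1680 − 336 + 56 − 8 + 1 = 14833.

14833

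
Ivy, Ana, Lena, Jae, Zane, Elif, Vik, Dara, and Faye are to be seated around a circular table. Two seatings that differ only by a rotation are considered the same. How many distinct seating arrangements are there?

Around a circle, 9 distinct people have 9!/9 = (8)! = 40320 rotationally distinct seatings.

40320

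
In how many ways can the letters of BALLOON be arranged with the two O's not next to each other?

Total arrangements of BALLOON: 7!/(2!·2!) = 1260.
If the two O's are adjacent, glue them into one block, leaving 6 items to arrange: (6)!/(2!) = 360 ways.
Subtracting, 1260 − 360 = 900 arrangements keep the O's apart.

900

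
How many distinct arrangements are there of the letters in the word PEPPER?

60

Letter multiplicities in PEPPER: E×2, P×3, R×1.
So there are 6! / (3!·2!) = 60 distinguishable arrangements.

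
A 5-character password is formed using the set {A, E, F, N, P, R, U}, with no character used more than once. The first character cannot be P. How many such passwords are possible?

The first character has 7−1 = 6 choices (anything except P).
The remaining 4 characters are filled from the other 6 symbols without repetition: 6 × 5 × 4 × 3 = 360.
Total: 6 × 360 = 2160.

2160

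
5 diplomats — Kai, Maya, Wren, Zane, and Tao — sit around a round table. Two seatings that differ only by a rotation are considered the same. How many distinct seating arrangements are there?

24

Fix one person's seat to break rotational symmetry; the remaining 4 people can be arranged in (4)! = 24 ways.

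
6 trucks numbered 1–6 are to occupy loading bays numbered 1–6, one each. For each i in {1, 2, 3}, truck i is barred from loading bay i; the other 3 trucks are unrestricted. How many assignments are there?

426

Let Aᵢ (for i ∈ {1, 2, 3}) be the placements that put truck i in its forbidden loading bay. Any j of these fix j positions, leaving (6−j)! ways to fill the rest, and there are C(3,j) ways to pick which j.
By inclusion–exclusion, the number of valid placements is Σ_{j=0}^{3} (−1)^j C(3,j)·(6−j)!.
Computing: 720 − 360 + 72 − 6 = 426.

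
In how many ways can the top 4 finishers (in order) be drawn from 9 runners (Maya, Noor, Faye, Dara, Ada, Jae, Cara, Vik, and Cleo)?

There are 9 choices for 1st place, 8 for 2nd, and so on down to 6 for position 4.
That gives 9 × 8 × 7 × 6 = 3024.

3024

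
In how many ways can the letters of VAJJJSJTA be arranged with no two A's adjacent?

Total arrangements of VAJJJSJTA: 9!/(4!·2!) = 7560.
Arrangements with the A's together: treat AA as one letter, giving (8)!/(4!) = 1680.
Hence 7560 − 1680 = 5880.

5880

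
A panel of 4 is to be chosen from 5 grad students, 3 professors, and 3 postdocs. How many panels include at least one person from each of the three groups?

180

Unrestricted: C(11,4) = 330 ways to pick any 4 of the 11.
Subtract selections that omit an entire group: no grad students → C(6,4) = 15; no professors → C(8,4) = 70; no postdocs → C(8,4) = 70.
Add back selections omitting two groups (i.e. drawn from a single group): C(5,4) + C(3,4) + C(3,4) = 5.
By inclusion–exclusion: 330 − 155 + 5 = 180.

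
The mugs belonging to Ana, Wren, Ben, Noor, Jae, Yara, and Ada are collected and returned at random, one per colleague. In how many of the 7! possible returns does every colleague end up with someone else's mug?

1854

Count assignments avoiding every fixed point. For any j of the 7 colleagues fixed to their own mug, the other 7−j can be arranged in (7−j)! ways.
By inclusion–exclusion this is Σ_{j=0}^{7} (−1)^j C(7,j)·(7−j)!.
Computing: 5040 − 5040 + 2520 − 840 + 210 − 42 + 7 − 1 = 1854.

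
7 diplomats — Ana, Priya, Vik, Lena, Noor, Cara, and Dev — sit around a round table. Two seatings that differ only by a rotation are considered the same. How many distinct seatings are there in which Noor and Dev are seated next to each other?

Glue Noor and Dev into a block (2 internal orders). Seating 6 units around a circle gives (5)! arrangements.
So 2 × (5)! = 2 × 120 = 240.

240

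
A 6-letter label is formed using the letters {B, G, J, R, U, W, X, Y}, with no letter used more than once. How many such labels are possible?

With no repetition, fill the 6 letters in order: 8 choices, then 7, down to 3.
8 × 7 × 6 × 5 × 4 × 3 = 20160.

20160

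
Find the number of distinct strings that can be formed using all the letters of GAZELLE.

Letter multiplicities in GAZELLE: A×1, E×2, G×1, L×2, Z×1.
The number of distinct arrangements is 7!/(2!·2!) = 5040/4 = 1260.

1260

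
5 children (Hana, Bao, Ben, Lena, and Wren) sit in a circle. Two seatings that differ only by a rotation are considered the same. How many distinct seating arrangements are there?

24

Fix one person's seat to break rotational symmetry; the remaining 4 people can be arranged in (4)! = 24 ways.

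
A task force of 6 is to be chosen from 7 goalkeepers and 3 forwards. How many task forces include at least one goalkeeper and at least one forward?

Unrestricted: C(10,6) = 210 ways to pick any 6 of the 10.
Selections missing a whole group: no goalkeepers → C(3,6) = 0; no forwards → C(7,6) = 7.
Both groups omitted at once is impossible, so 210 − 7 = 203.

203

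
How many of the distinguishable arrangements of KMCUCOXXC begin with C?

10080

With the first slot taken by C, it remains to arrange the other 8 letters (KMUCOXXC).
Those 8 letters have C appearing twice and X appearing twice, giving (8)!/(2!·2!) = 10080.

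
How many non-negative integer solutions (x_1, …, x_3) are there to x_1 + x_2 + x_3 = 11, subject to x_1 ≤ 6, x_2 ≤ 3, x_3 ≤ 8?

By stars and bars, unrestricted non-negative solutions to x_1+…+x_3 = 11 number C(11+2,2) = 78.
Subtract solutions that violate a single cap (substitute x_i' = x_i − (cap_i+1)): x_1 ≥ 7 gives C(6,2) = 15; x_2 ≥ 4 gives C(9,2) = 36; x_3 ≥ 9 gives C(4,2) = 6. Together 57.
Add back pairs where two caps are both exceeded: 1 + 0 + 0 = 1.
By inclusion–exclusion the count is 78 − 57 + 1 = 22.

22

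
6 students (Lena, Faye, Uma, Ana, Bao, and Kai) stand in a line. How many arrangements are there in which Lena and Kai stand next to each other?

Glue Lena and Kai into one block (2 internal orders), leaving 5 units to arrange in a row.
So the count is 2·(5)! = 240.

240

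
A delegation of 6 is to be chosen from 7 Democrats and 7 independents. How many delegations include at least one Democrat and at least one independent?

Unrestricted: C(14,6) = 3003 ways to pick any 6 of the 14.
Selections missing a whole group: no Democrats → C(7,6) = 7; no independents → C(7,6) = 7.
Both groups omitted at once is impossible, so 3003 − 14 = 2989.

2989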